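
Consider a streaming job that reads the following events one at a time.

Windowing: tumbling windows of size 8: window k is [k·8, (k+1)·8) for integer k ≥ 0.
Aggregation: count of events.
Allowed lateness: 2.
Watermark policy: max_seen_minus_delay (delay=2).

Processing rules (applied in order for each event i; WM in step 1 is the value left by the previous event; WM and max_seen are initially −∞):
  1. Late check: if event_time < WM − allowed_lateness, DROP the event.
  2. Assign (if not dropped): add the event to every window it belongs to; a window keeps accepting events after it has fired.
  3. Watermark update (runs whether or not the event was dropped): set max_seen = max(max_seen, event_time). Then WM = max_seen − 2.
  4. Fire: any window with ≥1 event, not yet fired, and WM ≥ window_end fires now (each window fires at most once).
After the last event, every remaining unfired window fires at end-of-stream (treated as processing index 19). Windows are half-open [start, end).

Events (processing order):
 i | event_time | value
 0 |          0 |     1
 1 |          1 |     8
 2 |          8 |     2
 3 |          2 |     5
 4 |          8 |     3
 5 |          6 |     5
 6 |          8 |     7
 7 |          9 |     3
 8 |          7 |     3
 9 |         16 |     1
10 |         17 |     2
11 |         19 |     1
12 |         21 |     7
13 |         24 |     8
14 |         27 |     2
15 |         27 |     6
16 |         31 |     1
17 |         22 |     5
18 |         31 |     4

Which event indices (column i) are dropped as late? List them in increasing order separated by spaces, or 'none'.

i=0 t=0 v=1: → [0,8); WM=-2
i=1 t=1 v=8: → [0,8); WM=-1
i=2 t=8 v=2: → [8,16); WM=6
i=3 t=2 v=5: DROP (t<6-2); WM=6
i=4 t=8 v=3: → [8,16); WM=6
i=5 t=6 v=5: → [0,8); WM=6
i=6 t=8 v=7: → [8,16); WM=6
i=7 t=9 v=3: → [8,16); WM=7
i=8 t=7 v=3: → [0,8); WM=7
i=9 t=16 v=1: → [16,24); WM=14; [0,8) fires=4
i=10 t=17 v=2: → [16,24); WM=15
i=11 t=19 v=1: → [16,24); WM=17; [8,16) fires=4
i=12 t=21 v=7: → [16,24); WM=19
i=13 t=24 v=8: → [24,32); WM=22
i=14 t=27 v=2: → [24,32); WM=25; [16,24) fires=4
i=15 t=27 v=6: → [24,32); WM=25
i=16 t=31 v=1: → [24,32); WM=29
i=17 t=22 v=5: DROP (t<29-2); WM=29
i=18 t=31 v=4: → [24,32); WM=29

3 17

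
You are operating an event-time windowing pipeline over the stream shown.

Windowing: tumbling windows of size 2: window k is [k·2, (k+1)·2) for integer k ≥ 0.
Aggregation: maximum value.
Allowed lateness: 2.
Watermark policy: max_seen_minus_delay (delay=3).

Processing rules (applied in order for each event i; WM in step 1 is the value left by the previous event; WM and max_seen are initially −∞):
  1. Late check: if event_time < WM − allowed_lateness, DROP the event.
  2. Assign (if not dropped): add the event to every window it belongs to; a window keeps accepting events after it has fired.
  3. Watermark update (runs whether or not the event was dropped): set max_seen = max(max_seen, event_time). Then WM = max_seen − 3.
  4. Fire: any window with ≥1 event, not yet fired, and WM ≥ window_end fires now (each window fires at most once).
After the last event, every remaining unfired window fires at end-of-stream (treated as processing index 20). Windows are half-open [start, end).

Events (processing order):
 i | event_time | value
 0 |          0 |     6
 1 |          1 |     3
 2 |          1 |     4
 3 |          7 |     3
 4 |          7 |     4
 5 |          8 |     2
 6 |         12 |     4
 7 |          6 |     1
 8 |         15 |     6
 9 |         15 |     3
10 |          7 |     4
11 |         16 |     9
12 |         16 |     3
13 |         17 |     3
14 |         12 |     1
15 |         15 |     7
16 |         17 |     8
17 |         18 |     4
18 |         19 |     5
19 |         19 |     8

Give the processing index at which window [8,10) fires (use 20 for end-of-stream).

i=0 t=0 v=6: → [0,2); WM=-3
i=1 t=1 v=3: → [0,2); WM=-2
i=2 t=1 v=4: → [0,2); WM=-2
i=3 t=7 v=3: → [6,8); WM=4; [0,2) fires=6
i=4 t=7 v=4: → [6,8); WM=4
i=5 t=8 v=2: → [8,10); WM=5
i=6 t=12 v=4: → [12,14); WM=9; [6,8) fires=4
i=7 t=6 v=1: DROP (t<9-2); WM=9
i=8 t=15 v=6: → [14,16); WM=12; [8,10) fires=2
i=9 t=15 v=3: → [14,16); WM=12
i=10 t=7 v=4: DROP (t<12-2); WM=12
i=11 t=16 v=9: → [16,18); WM=13
i=12 t=16 v=3: → [16,18); WM=13
i=13 t=17 v=3: → [16,18); WM=14; [12,14) fires=4
i=14 t=12 v=1: → [12,14); WM=14
i=15 t=15 v=7: → [14,16); WM=14
i=16 t=17 v=8: → [16,18); WM=14
i=17 t=18 v=4: → [18,20); WM=15
i=18 t=19 v=5: → [18,20); WM=16; [14,16) fires=7
i=19 t=19 v=8: → [18,20); WM=16

8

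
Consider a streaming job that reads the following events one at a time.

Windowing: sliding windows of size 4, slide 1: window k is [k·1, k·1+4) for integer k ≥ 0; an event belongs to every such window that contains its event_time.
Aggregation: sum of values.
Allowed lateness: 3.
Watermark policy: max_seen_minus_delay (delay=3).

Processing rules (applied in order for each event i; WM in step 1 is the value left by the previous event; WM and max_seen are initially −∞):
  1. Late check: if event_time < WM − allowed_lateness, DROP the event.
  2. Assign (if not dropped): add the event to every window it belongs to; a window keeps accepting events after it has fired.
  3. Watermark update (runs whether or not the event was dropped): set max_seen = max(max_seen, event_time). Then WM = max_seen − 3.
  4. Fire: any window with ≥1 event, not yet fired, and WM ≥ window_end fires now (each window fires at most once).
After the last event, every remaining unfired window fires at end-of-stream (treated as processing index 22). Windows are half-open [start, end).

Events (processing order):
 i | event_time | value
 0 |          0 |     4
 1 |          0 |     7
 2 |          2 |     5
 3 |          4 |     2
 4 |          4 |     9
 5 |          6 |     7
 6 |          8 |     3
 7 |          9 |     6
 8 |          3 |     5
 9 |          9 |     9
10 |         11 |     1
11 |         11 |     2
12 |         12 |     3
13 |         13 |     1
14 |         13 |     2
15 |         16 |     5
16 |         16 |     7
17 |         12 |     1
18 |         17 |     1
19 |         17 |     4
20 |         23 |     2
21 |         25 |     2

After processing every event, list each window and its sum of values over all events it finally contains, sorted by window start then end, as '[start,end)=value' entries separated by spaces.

i=0 t=0 v=4: → [0,4); WM=-3
i=1 t=0 v=7: → [0,4); WM=-3
i=2 t=2 v=5: → [2,6),[1,5),[0,4); WM=-1
i=3 t=4 v=2: → [4,8),[3,7),[2,6),[1,5); WM=1
i=4 t=4 v=9: → [4,8),[3,7),[2,6),[1,5); WM=1
i=5 t=6 v=7: → [6,10),[5,9),[4,8),[3,7); WM=3
i=6 t=8 v=3: → [8,12),[7,11),[6,10),[5,9); WM=5; [0,4) fires=16 [1,5) fires=16
i=7 t=9 v=6: → [9,13),[8,12),[7,11),[6,10); WM=6; [2,6) fires=16
i=8 t=3 v=5: → [3,7),[2,6),[1,5),[0,4); WM=6
i=9 t=9 v=9: → [9,13),[8,12),[7,11),[6,10); WM=6
i=10 t=11 v=1: → [11,15),[10,14),[9,13),[8,12); WM=8; [3,7) fires=23 [4,8) fires=18
i=11 t=11 v=2: → [11,15),[10,14),[9,13),[8,12); WM=8
i=12 t=12 v=3: → [12,16),[11,15),[10,14),[9,13); WM=9; [5,9) fires=10
i=13 t=13 v=1: → [13,17),[12,16),[11,15),[10,14); WM=10; [6,10) fires=25
i=14 t=13 v=2: → [13,17),[12,16),[11,15),[10,14); WM=10
i=15 t=16 v=5: → [16,20),[15,19),[14,18),[13,17); WM=13; [7,11) fires=18 [8,12) fires=21 [9,13) fires=21
i=16 t=16 v=7: → [16,20),[15,19),[14,18),[13,17); WM=13
i=17 t=12 v=1: → [12,16),[11,15),[10,14),[9,13); WM=13
i=18 t=17 v=1: → [17,21),[16,20),[15,19),[14,18); WM=14; [10,14) fires=10
i=19 t=17 v=4: → [17,21),[16,20),[15,19),[14,18); WM=14
i=20 t=23 v=2: → [23,27),[22,26),[21,25),[20,24); WM=20; [11,15) fires=10 [12,16) fires=7 [13,17) fires=15 [14,18) fires=17 [15,19) fires=17 [16,20) fires=17
i=21 t=25 v=2: → [25,29),[24,28),[23,27),[22,26); WM=22; [17,21) fires=5

[0,4)=21 [1,5)=21 [2,6)=21 [3,7)=23 [4,8)=18 [5,9)=10 [6,10)=25 [7,11)=18 [8,12)=21 [9,13)=22 [10,14)=10 [11,15)=10 [12,16)=7 [13,17)=15 [14,18)=17 [15,19)=17 [16,20)=17 [17,21)=5 [20,24)=2 [21,25)=2 [22,26)=4 [23,27)=4 [24,28)=2 [25,29)=2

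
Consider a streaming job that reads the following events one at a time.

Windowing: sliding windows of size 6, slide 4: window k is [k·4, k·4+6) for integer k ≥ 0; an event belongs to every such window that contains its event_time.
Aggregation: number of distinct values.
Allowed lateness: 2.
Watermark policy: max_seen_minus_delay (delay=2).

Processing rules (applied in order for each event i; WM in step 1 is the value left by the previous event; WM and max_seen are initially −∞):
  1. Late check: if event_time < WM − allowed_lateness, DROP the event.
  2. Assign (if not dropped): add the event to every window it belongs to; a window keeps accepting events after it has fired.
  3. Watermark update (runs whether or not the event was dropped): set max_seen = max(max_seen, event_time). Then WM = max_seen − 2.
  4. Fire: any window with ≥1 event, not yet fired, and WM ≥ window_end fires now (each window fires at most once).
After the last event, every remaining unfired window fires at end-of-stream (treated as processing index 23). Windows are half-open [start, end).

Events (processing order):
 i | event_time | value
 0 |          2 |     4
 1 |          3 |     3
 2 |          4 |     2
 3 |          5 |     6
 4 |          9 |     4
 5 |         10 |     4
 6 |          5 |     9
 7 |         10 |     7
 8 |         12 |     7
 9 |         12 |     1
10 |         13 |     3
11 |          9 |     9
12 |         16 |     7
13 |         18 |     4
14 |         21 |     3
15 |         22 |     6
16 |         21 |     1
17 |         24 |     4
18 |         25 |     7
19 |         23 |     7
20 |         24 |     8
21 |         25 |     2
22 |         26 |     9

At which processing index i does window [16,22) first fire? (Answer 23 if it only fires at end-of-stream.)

i=0 t=2 v=4: → [0,6); WM=0
i=1 t=3 v=3: → [0,6); WM=1
i=2 t=4 v=2: → [4,10),[0,6); WM=2
i=3 t=5 v=6: → [4,10),[0,6); WM=3
i=4 t=9 v=4: → [8,14),[4,10); WM=7; [0,6) fires=4
i=5 t=10 v=4: → [8,14); WM=8
i=6 t=5 v=9: DROP (t<8-2); WM=8
i=7 t=10 v=7: → [8,14); WM=8
i=8 t=12 v=7: → [12,18),[8,14); WM=10; [4,10) fires=3
i=9 t=12 v=1: → [12,18),[8,14); WM=10
i=10 t=13 v=3: → [12,18),[8,14); WM=11
i=11 t=9 v=9: → [8,14),[4,10); WM=11
i=12 t=16 v=7: → [16,22),[12,18); WM=14; [8,14) fires=5
i=13 t=18 v=4: → [16,22); WM=16
i=14 t=21 v=3: → [20,26),[16,22); WM=19; [12,18) fires=3
i=15 t=22 v=6: → [20,26); WM=20
i=16 t=21 v=1: → [20,26),[16,22); WM=20
i=17 t=24 v=4: → [24,30),[20,26); WM=22; [16,22) fires=4
i=18 t=25 v=7: → [24,30),[20,26); WM=23
i=19 t=23 v=7: → [20,26); WM=23
i=20 t=24 v=8: → [24,30),[20,26); WM=23
i=21 t=25 v=2: → [24,30),[20,26); WM=23
i=22 t=26 v=9: → [24,30); WM=24

17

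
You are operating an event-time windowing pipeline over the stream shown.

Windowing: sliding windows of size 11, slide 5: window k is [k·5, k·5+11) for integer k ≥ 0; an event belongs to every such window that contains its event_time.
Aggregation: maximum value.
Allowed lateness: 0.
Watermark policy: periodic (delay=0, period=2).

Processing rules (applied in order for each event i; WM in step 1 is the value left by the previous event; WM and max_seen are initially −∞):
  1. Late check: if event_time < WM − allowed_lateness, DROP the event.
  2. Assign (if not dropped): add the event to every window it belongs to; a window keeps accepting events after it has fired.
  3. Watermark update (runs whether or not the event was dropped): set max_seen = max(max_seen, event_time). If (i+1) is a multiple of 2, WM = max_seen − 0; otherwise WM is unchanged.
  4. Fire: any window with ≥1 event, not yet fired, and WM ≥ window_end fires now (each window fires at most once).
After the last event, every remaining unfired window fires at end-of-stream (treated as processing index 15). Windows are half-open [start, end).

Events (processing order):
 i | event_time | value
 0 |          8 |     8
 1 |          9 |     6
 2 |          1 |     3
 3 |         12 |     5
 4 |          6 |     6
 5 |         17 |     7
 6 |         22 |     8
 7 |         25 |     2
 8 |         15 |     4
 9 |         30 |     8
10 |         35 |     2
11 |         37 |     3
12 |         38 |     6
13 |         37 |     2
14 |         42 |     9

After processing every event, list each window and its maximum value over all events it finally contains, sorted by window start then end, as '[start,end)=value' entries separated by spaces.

[0,11)=8 [5,16)=8 [10,21)=7 [15,26)=8 [20,31)=8 [25,36)=8 [30,41)=8 [35,46)=9 [40,51)=9

i=0 t=8 v=8: → [5,16),[0,11); WM=−∞
i=1 t=9 v=6: → [5,16),[0,11); WM=9
i=2 t=1 v=3: DROP (t<9-0); WM=9
i=3 t=12 v=5: → [10,21),[5,16); WM=12; [0,11) fires=8
i=4 t=6 v=6: DROP (t<12-0); WM=12
i=5 t=17 v=7: → [15,26),[10,21); WM=17; [5,16) fires=8
i=6 t=22 v=8: → [20,31),[15,26); WM=17
i=7 t=25 v=2: → [25,36),[20,31),[15,26); WM=25; [10,21) fires=7
i=8 t=15 v=4: DROP (t<25-0); WM=25
i=9 t=30 v=8: → [30,41),[25,36),[20,31); WM=30; [15,26) fires=8
i=10 t=35 v=2: → [35,46),[30,41),[25,36); WM=30
i=11 t=37 v=3: → [35,46),[30,41); WM=37; [20,31) fires=8 [25,36) fires=8
i=12 t=38 v=6: → [35,46),[30,41); WM=37
i=13 t=37 v=2: → [35,46),[30,41); WM=38
i=14 t=42 v=9: → [40,51),[35,46); WM=38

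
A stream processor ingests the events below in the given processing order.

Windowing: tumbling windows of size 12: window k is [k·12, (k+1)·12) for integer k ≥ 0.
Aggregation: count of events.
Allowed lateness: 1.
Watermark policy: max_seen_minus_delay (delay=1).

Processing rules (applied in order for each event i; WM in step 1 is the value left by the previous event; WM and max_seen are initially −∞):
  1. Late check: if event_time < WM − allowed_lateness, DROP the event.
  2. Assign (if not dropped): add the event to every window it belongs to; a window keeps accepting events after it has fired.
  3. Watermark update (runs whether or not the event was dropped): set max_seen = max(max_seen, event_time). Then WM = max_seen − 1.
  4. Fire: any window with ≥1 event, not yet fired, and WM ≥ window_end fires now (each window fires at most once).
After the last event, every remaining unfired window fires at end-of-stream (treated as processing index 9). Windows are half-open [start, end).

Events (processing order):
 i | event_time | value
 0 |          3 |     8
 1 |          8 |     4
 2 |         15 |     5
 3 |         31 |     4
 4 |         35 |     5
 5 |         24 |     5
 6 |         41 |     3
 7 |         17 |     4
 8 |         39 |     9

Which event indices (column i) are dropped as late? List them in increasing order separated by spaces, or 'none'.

i=0 t=3 v=8: → [0,12); WM=2
i=1 t=8 v=4: → [0,12); WM=7
i=2 t=15 v=5: → [12,24); WM=14; [0,12) fires=2
i=3 t=31 v=4: → [24,36); WM=30; [12,24) fires=1
i=4 t=35 v=5: → [24,36); WM=34
i=5 t=24 v=5: DROP (t<34-1); WM=34
i=6 t=41 v=3: → [36,48); WM=40; [24,36) fires=2
i=7 t=17 v=4: DROP (t<40-1); WM=40
i=8 t=39 v=9: → [36,48); WM=40

5 7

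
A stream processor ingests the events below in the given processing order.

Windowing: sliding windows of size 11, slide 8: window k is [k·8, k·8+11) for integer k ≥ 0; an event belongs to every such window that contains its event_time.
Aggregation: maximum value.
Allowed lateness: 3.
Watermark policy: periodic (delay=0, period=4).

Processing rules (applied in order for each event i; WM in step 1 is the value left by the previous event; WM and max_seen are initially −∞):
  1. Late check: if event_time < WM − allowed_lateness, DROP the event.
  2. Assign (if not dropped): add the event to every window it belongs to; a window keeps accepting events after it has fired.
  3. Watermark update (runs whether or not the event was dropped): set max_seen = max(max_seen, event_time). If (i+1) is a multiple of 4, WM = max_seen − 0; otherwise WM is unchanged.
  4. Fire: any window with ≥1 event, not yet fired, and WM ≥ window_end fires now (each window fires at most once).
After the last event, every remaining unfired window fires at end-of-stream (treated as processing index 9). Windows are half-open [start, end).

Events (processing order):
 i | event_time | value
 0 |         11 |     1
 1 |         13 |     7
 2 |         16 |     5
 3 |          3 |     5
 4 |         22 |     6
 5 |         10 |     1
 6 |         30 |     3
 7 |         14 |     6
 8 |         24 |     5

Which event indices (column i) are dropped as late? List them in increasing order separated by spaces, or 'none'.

i=0 t=11 v=1: → [8,19); WM=−∞
i=1 t=13 v=7: → [8,19); WM=−∞
i=2 t=16 v=5: → [16,27),[8,19); WM=−∞
i=3 t=3 v=5: → [0,11); WM=16; [0,11) fires=5
i=4 t=22 v=6: → [16,27); WM=16
i=5 t=10 v=1: DROP (t<16-3); WM=16
i=6 t=30 v=3: → [24,35); WM=16
i=7 t=14 v=6: → [8,19); WM=30; [8,19) fires=7 [16,27) fires=6
i=8 t=24 v=5: DROP (t<30-3); WM=30

5 8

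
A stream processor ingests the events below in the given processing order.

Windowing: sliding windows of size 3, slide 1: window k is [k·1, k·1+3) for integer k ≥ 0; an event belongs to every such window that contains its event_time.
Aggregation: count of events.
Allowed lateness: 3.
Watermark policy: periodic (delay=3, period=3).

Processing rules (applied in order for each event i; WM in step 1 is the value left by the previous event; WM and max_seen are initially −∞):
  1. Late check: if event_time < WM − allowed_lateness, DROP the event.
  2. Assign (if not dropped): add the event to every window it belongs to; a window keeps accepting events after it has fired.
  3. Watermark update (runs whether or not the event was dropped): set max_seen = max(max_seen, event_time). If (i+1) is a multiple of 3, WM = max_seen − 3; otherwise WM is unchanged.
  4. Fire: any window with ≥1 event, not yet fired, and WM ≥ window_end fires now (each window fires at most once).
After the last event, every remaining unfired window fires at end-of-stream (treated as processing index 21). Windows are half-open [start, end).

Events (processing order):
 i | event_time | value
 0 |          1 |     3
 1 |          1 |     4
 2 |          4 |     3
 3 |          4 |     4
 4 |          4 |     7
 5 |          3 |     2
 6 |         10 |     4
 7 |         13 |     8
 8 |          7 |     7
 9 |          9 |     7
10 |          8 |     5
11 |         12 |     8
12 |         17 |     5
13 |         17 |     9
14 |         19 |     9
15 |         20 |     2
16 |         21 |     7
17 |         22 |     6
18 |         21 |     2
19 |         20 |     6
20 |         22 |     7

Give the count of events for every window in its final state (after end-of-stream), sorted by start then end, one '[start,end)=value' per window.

i=0 t=1 v=3: → [1,4),[0,3); WM=−∞
i=1 t=1 v=4: → [1,4),[0,3); WM=−∞
i=2 t=4 v=3: → [4,7),[3,6),[2,5); WM=1
i=3 t=4 v=4: → [4,7),[3,6),[2,5); WM=1
i=4 t=4 v=7: → [4,7),[3,6),[2,5); WM=1
i=5 t=3 v=2: → [3,6),[2,5),[1,4); WM=1
i=6 t=10 v=4: → [10,13),[9,12),[8,11); WM=1
i=7 t=13 v=8: → [13,16),[12,15),[11,14); WM=1
i=8 t=7 v=7: → [7,10),[6,9),[5,8); WM=10; [0,3) fires=2 [1,4) fires=3 [2,5) fires=4 [3,6) fires=4 [4,7) fires=3 [5,8) fires=1 [6,9) fires=1 [7,10) fires=1
i=9 t=9 v=7: → [9,12),[8,11),[7,10); WM=10
i=10 t=8 v=5: → [8,11),[7,10),[6,9); WM=10
i=11 t=12 v=8: → [12,15),[11,14),[10,13); WM=10
i=12 t=17 v=5: → [17,20),[16,19),[15,18); WM=10
i=13 t=17 v=9: → [17,20),[16,19),[15,18); WM=10
i=14 t=19 v=9: → [19,22),[18,21),[17,20); WM=16; [8,11) fires=3 [9,12) fires=2 [10,13) fires=2 [11,14) fires=2 [12,15) fires=2 [13,16) fires=1
i=15 t=20 v=2: → [20,23),[19,22),[18,21); WM=16
i=16 t=21 v=7: → [21,24),[20,23),[19,22); WM=16
i=17 t=22 v=6: → [22,25),[21,24),[20,23); WM=19; [15,18) fires=2 [16,19) fires=2
i=18 t=21 v=2: → [21,24),[20,23),[19,22); WM=19
i=19 t=20 v=6: → [20,23),[19,22),[18,21); WM=19
i=20 t=22 v=7: → [22,25),[21,24),[20,23); WM=19

[0,3)=2 [1,4)=3 [2,5)=4 [3,6)=4 [4,7)=3 [5,8)=1 [6,9)=2 [7,10)=3 [8,11)=3 [9,12)=2 [10,13)=2 [11,14)=2 [12,15)=2 [13,16)=1 [15,18)=2 [16,19)=2 [17,20)=3 [18,21)=3 [19,22)=5 [20,23)=6 [21,24)=4 [22,25)=2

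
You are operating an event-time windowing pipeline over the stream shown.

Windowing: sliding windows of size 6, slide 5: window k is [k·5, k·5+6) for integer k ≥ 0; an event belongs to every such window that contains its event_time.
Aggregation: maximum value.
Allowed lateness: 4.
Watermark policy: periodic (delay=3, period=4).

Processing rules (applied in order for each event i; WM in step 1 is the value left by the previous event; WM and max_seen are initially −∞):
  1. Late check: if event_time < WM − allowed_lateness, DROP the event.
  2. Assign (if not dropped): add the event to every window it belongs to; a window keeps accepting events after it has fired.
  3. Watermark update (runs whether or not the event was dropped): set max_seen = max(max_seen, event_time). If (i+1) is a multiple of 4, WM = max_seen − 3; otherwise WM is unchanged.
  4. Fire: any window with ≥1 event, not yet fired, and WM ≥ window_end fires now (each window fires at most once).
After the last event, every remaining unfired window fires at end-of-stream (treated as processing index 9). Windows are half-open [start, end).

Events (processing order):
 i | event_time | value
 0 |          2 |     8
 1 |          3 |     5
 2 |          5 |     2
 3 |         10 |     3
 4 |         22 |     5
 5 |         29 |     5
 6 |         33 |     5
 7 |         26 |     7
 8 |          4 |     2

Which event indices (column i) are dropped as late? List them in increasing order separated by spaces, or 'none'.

8

i=0 t=2 v=8: → [0,6); WM=−∞
i=1 t=3 v=5: → [0,6); WM=−∞
i=2 t=5 v=2: → [5,11),[0,6); WM=−∞
i=3 t=10 v=3: → [10,16),[5,11); WM=7; [0,6) fires=8
i=4 t=22 v=5: → [20,26); WM=7
i=5 t=29 v=5: → [25,31); WM=7
i=6 t=33 v=5: → [30,36); WM=7
i=7 t=26 v=7: → [25,31); WM=30; [5,11) fires=3 [10,16) fires=3 [20,26) fires=5
i=8 t=4 v=2: DROP (t<30-4); WM=30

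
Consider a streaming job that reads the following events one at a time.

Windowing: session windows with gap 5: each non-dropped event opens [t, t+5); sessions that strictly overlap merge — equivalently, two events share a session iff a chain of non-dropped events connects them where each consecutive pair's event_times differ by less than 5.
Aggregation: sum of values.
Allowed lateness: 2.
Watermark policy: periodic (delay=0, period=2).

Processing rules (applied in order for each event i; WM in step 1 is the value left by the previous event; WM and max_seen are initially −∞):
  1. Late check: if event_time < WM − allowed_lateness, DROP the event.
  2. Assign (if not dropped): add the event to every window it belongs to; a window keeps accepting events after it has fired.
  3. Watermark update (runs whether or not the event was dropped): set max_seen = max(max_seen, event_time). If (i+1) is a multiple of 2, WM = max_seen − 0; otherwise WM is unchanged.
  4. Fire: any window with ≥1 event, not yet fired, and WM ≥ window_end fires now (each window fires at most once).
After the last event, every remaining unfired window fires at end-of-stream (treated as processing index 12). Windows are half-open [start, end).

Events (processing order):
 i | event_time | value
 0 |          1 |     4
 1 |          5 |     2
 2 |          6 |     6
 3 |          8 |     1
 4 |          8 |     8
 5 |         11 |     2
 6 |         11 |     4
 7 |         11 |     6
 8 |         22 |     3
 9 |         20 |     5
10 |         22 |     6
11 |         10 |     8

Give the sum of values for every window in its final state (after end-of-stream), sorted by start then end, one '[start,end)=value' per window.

[1,16)=33 [20,27)=14

i=0 t=1 v=4: → [1,6); WM=−∞
i=1 t=5 v=2: → [1,10); WM=5
i=2 t=6 v=6: → [1,11); WM=5
i=3 t=8 v=1: → [1,13); WM=8
i=4 t=8 v=8: → [1,13); WM=8
i=5 t=11 v=2: → [1,16); WM=11
i=6 t=11 v=4: → [1,16); WM=11
i=7 t=11 v=6: → [1,16); WM=11
i=8 t=22 v=3: → [22,27); WM=11
i=9 t=20 v=5: → [20,27); WM=22
i=10 t=22 v=6: → [20,27); WM=22
i=11 t=10 v=8: DROP (t<22-2); WM=22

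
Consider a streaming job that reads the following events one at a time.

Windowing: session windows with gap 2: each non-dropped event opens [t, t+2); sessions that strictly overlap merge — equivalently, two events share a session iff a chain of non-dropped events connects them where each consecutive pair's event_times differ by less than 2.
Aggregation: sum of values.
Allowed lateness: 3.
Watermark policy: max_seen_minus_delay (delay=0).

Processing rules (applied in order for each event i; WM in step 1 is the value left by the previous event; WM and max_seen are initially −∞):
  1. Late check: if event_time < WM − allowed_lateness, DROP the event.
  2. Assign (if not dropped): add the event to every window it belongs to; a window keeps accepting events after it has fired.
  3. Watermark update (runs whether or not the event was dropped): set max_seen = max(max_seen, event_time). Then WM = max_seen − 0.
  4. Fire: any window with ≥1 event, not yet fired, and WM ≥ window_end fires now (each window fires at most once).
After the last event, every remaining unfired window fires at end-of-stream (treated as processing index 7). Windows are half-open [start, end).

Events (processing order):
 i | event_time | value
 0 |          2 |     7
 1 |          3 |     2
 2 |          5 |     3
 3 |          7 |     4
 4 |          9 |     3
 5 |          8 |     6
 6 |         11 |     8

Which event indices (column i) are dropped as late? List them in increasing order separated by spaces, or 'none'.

i=0 t=2 v=7: → [2,4); WM=2
i=1 t=3 v=2: → [2,5); WM=3
i=2 t=5 v=3: → [5,7); WM=5
i=3 t=7 v=4: → [7,9); WM=7
i=4 t=9 v=3: → [9,11); WM=9
i=5 t=8 v=6: → [7,11); WM=9
i=6 t=11 v=8: → [11,13); WM=11

none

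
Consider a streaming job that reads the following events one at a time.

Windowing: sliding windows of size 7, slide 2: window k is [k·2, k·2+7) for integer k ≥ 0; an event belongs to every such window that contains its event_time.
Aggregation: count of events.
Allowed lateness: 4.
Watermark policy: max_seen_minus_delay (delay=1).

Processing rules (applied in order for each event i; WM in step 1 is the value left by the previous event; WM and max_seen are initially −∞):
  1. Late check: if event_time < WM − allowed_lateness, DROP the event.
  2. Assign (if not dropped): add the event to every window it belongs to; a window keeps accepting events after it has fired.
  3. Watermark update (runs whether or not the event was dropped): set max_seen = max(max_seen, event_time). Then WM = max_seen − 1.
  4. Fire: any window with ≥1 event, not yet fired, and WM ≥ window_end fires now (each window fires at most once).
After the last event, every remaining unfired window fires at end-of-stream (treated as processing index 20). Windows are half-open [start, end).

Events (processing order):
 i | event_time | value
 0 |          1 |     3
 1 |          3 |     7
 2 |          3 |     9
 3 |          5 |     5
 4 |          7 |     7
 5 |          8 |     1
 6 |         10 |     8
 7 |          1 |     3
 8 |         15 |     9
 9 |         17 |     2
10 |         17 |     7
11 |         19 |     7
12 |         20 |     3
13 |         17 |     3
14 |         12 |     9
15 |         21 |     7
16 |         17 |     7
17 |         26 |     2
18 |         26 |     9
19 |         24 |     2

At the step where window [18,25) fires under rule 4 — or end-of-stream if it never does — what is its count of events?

i=0 t=1 v=3: → [0,7); WM=0
i=1 t=3 v=7: → [2,9),[0,7); WM=2
i=2 t=3 v=9: → [2,9),[0,7); WM=2
i=3 t=5 v=5: → [4,11),[2,9),[0,7); WM=4
i=4 t=7 v=7: → [6,13),[4,11),[2,9); WM=6
i=5 t=8 v=1: → [8,15),[6,13),[4,11),[2,9); WM=7; [0,7) fires=4
i=6 t=10 v=8: → [10,17),[8,15),[6,13),[4,11); WM=9; [2,9) fires=5
i=7 t=1 v=3: DROP (t<9-4); WM=9
i=8 t=15 v=9: → [14,21),[12,19),[10,17); WM=14; [4,11) fires=4 [6,13) fires=3
i=9 t=17 v=2: → [16,23),[14,21),[12,19); WM=16; [8,15) fires=2
i=10 t=17 v=7: → [16,23),[14,21),[12,19); WM=16
i=11 t=19 v=7: → [18,25),[16,23),[14,21); WM=18; [10,17) fires=2
i=12 t=20 v=3: → [20,27),[18,25),[16,23),[14,21); WM=19; [12,19) fires=3
i=13 t=17 v=3: → [16,23),[14,21),[12,19); WM=19
i=14 t=12 v=9: DROP (t<19-4); WM=19
i=15 t=21 v=7: → [20,27),[18,25),[16,23); WM=20
i=16 t=17 v=7: → [16,23),[14,21),[12,19); WM=20
i=17 t=26 v=2: → [26,33),[24,31),[22,29),[20,27); WM=25; [14,21) fires=7 [16,23) fires=7 [18,25) fires=3
i=18 t=26 v=9: → [26,33),[24,31),[22,29),[20,27); WM=25
i=19 t=24 v=2: → [24,31),[22,29),[20,27),[18,25); WM=25

3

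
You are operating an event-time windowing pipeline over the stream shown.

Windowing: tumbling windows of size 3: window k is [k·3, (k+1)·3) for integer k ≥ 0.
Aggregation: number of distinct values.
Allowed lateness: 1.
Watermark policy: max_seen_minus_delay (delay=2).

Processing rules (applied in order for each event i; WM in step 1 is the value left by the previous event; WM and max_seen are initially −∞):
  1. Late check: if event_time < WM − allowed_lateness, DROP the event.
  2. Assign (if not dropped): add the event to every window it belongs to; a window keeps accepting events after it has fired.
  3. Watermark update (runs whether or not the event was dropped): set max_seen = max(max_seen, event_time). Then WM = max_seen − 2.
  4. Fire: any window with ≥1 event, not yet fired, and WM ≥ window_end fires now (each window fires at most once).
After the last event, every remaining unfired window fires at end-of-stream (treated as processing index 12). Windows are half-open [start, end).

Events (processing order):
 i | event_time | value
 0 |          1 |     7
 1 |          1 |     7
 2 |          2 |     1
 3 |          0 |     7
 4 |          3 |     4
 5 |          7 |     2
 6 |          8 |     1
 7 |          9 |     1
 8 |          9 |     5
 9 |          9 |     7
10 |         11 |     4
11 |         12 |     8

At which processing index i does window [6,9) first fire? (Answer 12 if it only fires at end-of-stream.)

i=0 t=1 v=7: → [0,3); WM=-1
i=1 t=1 v=7: → [0,3); WM=-1
i=2 t=2 v=1: → [0,3); WM=0
i=3 t=0 v=7: → [0,3); WM=0
i=4 t=3 v=4: → [3,6); WM=1
i=5 t=7 v=2: → [6,9); WM=5; [0,3) fires=2
i=6 t=8 v=1: → [6,9); WM=6; [3,6) fires=1
i=7 t=9 v=1: → [9,12); WM=7
i=8 t=9 v=5: → [9,12); WM=7
i=9 t=9 v=7: → [9,12); WM=7
i=10 t=11 v=4: → [9,12); WM=9; [6,9) fires=2
i=11 t=12 v=8: → [12,15); WM=10

10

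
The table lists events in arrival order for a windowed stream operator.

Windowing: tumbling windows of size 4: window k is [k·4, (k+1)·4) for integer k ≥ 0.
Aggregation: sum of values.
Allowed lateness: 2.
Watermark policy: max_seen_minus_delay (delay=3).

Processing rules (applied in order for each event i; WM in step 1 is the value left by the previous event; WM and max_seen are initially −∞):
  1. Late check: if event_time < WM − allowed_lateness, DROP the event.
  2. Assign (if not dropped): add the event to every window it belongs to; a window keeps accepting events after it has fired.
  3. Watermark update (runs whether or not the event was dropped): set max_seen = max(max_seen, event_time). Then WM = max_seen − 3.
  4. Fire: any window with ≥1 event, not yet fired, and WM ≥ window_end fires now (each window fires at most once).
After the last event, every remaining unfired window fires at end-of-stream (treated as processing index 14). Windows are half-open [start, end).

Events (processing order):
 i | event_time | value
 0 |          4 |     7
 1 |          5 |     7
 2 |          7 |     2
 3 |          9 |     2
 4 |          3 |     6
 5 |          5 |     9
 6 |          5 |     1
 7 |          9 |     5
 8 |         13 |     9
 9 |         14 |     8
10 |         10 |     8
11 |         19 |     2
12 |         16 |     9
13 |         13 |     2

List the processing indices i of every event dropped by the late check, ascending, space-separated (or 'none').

4 13

i=0 t=4 v=7: → [4,8); WM=1
i=1 t=5 v=7: → [4,8); WM=2
i=2 t=7 v=2: → [4,8); WM=4
i=3 t=9 v=2: → [8,12); WM=6
i=4 t=3 v=6: DROP (t<6-2); WM=6
i=5 t=5 v=9: → [4,8); WM=6
i=6 t=5 v=1: → [4,8); WM=6
i=7 t=9 v=5: → [8,12); WM=6
i=8 t=13 v=9: → [12,16); WM=10; [4,8) fires=26
i=9 t=14 v=8: → [12,16); WM=11
i=10 t=10 v=8: → [8,12); WM=11
i=11 t=19 v=2: → [16,20); WM=16; [8,12) fires=15 [12,16) fires=17
i=12 t=16 v=9: → [16,20); WM=16
i=13 t=13 v=2: DROP (t<16-2); WM=16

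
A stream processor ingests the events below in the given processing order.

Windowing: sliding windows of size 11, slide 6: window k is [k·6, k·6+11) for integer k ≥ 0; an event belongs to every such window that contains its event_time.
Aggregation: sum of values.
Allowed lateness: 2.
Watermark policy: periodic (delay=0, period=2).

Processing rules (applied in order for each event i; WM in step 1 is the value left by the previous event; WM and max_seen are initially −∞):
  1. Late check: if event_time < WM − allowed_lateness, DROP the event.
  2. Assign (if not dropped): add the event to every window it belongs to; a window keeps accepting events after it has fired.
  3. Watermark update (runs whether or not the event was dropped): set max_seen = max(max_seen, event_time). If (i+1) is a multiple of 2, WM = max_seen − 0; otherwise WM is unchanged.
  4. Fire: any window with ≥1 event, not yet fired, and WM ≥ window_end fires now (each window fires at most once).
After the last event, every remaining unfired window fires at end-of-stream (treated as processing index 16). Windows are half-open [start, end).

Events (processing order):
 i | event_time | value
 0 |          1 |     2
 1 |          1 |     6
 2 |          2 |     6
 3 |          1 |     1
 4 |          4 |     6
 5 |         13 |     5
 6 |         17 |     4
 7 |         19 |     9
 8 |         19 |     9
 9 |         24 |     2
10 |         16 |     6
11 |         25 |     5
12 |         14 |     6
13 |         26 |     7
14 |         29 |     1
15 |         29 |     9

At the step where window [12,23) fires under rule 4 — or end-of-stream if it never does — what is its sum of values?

i=0 t=1 v=2: → [0,11); WM=−∞
i=1 t=1 v=6: → [0,11); WM=1
i=2 t=2 v=6: → [0,11); WM=1
i=3 t=1 v=1: → [0,11); WM=2
i=4 t=4 v=6: → [0,11); WM=2
i=5 t=13 v=5: → [12,23),[6,17); WM=13; [0,11) fires=21
i=6 t=17 v=4: → [12,23); WM=13
i=7 t=19 v=9: → [18,29),[12,23); WM=19; [6,17) fires=5
i=8 t=19 v=9: → [18,29),[12,23); WM=19
i=9 t=24 v=2: → [24,35),[18,29); WM=24; [12,23) fires=27
i=10 t=16 v=6: DROP (t<24-2); WM=24
i=11 t=25 v=5: → [24,35),[18,29); WM=25
i=12 t=14 v=6: DROP (t<25-2); WM=25
i=13 t=26 v=7: → [24,35),[18,29); WM=26
i=14 t=29 v=1: → [24,35); WM=26
i=15 t=29 v=9: → [24,35); WM=29; [18,29) fires=32

27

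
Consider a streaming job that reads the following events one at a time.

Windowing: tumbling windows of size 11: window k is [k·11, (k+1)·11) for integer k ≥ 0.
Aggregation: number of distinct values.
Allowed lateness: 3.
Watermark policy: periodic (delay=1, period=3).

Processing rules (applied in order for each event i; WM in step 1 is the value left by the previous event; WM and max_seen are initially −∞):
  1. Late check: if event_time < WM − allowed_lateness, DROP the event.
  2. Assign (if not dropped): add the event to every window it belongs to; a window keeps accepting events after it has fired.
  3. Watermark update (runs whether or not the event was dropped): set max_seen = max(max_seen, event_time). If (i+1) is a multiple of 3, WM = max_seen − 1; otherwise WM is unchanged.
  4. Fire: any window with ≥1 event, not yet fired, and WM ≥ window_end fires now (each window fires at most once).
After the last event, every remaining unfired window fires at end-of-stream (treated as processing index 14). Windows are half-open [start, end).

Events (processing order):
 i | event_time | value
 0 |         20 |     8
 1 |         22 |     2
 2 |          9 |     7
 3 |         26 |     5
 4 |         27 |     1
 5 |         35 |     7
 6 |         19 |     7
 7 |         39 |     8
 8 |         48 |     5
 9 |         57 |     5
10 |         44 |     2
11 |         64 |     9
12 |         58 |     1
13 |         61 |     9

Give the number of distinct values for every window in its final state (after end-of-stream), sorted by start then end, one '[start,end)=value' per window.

i=0 t=20 v=8: → [11,22); WM=−∞
i=1 t=22 v=2: → [22,33); WM=−∞
i=2 t=9 v=7: → [0,11); WM=21; [0,11) fires=1
i=3 t=26 v=5: → [22,33); WM=21
i=4 t=27 v=1: → [22,33); WM=21
i=5 t=35 v=7: → [33,44); WM=34; [11,22) fires=1 [22,33) fires=3
i=6 t=19 v=7: DROP (t<34-3); WM=34
i=7 t=39 v=8: → [33,44); WM=34
i=8 t=48 v=5: → [44,55); WM=47; [33,44) fires=2
i=9 t=57 v=5: → [55,66); WM=47
i=10 t=44 v=2: → [44,55); WM=47
i=11 t=64 v=9: → [55,66); WM=63; [44,55) fires=2
i=12 t=58 v=1: DROP (t<63-3); WM=63
i=13 t=61 v=9: → [55,66); WM=63

[0,11)=1 [11,22)=1 [22,33)=3 [33,44)=2 [44,55)=2 [55,66)=2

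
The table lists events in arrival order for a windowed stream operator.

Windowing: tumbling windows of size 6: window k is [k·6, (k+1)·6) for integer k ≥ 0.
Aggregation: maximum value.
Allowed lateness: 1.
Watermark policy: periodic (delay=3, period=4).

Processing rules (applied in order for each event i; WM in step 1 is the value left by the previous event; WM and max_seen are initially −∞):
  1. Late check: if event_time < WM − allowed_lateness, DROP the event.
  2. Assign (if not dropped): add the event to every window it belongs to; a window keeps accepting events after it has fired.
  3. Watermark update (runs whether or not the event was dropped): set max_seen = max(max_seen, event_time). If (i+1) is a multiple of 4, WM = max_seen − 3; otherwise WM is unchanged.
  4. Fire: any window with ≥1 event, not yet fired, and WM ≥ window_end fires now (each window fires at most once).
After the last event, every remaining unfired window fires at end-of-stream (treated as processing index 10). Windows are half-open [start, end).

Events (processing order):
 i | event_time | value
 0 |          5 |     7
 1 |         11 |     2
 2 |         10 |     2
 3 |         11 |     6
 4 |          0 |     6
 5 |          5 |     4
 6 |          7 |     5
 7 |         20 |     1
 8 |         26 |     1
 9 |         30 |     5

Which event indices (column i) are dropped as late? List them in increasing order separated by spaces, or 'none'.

4 5

i=0 t=5 v=7: → [0,6); WM=−∞
i=1 t=11 v=2: → [6,12); WM=−∞
i=2 t=10 v=2: → [6,12); WM=−∞
i=3 t=11 v=6: → [6,12); WM=8; [0,6) fires=7
i=4 t=0 v=6: DROP (t<8-1); WM=8
i=5 t=5 v=4: DROP (t<8-1); WM=8
i=6 t=7 v=5: → [6,12); WM=8
i=7 t=20 v=1: → [18,24); WM=17; [6,12) fires=6
i=8 t=26 v=1: → [24,30); WM=17
i=9 t=30 v=5: → [30,36); WM=17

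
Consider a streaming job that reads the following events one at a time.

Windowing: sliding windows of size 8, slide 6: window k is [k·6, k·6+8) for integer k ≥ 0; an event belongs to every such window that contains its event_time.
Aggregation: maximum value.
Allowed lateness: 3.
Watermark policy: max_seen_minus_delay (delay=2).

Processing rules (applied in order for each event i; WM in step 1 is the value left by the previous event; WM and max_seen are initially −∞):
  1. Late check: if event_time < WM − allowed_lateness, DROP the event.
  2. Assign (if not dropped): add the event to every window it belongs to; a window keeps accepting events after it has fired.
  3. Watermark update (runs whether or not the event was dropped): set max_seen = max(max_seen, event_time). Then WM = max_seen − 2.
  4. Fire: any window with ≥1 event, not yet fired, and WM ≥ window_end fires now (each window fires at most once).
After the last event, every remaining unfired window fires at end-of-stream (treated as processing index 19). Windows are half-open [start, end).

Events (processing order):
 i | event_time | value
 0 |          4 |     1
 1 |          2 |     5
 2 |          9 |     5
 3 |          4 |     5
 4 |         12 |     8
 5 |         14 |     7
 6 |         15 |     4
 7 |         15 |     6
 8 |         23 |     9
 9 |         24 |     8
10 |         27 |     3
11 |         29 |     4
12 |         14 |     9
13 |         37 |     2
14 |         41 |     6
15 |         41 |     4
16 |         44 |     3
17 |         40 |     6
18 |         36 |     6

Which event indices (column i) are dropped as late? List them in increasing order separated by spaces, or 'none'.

i=0 t=4 v=1: → [0,8); WM=2
i=1 t=2 v=5: → [0,8); WM=2
i=2 t=9 v=5: → [6,14); WM=7
i=3 t=4 v=5: → [0,8); WM=7
i=4 t=12 v=8: → [12,20),[6,14); WM=10; [0,8) fires=5
i=5 t=14 v=7: → [12,20); WM=12
i=6 t=15 v=4: → [12,20); WM=13
i=7 t=15 v=6: → [12,20); WM=13
i=8 t=23 v=9: → [18,26); WM=21; [6,14) fires=8 [12,20) fires=8
i=9 t=24 v=8: → [24,32),[18,26); WM=22
i=10 t=27 v=3: → [24,32); WM=25
i=11 t=29 v=4: → [24,32); WM=27; [18,26) fires=9
i=12 t=14 v=9: DROP (t<27-3); WM=27
i=13 t=37 v=2: → [36,44),[30,38); WM=35; [24,32) fires=8
i=14 t=41 v=6: → [36,44); WM=39; [30,38) fires=2
i=15 t=41 v=4: → [36,44); WM=39
i=16 t=44 v=3: → [42,50); WM=42
i=17 t=40 v=6: → [36,44); WM=42
i=18 t=36 v=6: DROP (t<42-3); WM=42

12 18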